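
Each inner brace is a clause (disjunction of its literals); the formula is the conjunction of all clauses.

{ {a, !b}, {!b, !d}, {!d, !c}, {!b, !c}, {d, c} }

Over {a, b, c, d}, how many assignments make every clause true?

4

There are 2^4 = 16 truth assignments over (a, b, c, d).
Check each against the 5 clauses (columns in the order a, b, c, d):
  F F F F  ✗ fails (d || c)
  F F F T  ✓ satisfies all
  F F T F  ✓ satisfies all
  F F T T  ✗ fails (!d || !c)
  F T F F  ✗ fails (a || !b)
  F T F T  ✗ fails (a || !b)
  F T T F  ✗ fails (a || !b)
  F T T T  ✗ fails (a || !b)
  T F F F  ✗ fails (d || c)
  T F F T  ✓ satisfies all
  T F T F  ✓ satisfies all
  T F T T  ✗ fails (!d || !c)
  T T F F  ✗ fails (d || c)
  T T F T  ✗ fails (!b || !d)
  T T T F  ✗ fails (!b || !c)
  T T T T  ✗ fails (!b || !d)
4 of the 16 rows are models.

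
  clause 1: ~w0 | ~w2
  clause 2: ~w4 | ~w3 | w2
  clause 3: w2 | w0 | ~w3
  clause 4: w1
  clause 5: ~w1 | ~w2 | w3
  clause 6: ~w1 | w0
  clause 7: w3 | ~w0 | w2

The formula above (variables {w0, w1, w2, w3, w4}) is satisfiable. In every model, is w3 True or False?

Suppose w3 = 0.
From the singleton clause (w1), w1 = 1.
From the singleton clause (~w2), w2 = 0.
From the singleton clause (w0), w0 = 1.
But (~w0) is also a unit clause — contradiction.
So every satisfying assignment has w3 = True.

True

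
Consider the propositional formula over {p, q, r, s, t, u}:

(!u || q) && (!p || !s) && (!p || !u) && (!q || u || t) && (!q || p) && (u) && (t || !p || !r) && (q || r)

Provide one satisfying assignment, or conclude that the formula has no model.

The clause (u) is unit, so u = true.
The clause (q) is unit, so q = true.
The clause (!p) is unit, so p = false.
But (p) is also a unit clause — contradiction.

UNSATISFIABLE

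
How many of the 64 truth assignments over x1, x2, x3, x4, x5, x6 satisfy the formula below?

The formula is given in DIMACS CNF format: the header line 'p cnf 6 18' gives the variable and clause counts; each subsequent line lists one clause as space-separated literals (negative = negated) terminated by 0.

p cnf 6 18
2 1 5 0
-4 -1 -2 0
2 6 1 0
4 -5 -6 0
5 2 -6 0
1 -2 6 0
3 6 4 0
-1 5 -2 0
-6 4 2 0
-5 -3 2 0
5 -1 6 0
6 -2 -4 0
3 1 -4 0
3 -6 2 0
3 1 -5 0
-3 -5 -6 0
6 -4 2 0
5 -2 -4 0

There are 2^6 = 64 truth assignments over (x1, x2, x3, x4, x5, x6).
Split on x5. With x5 = True, the clauses containing x5 are satisfied and ¬x5 drops from the rest; 1 of the 2^5 = 32 assignments to the other variables satisfy what remains.
With x5 = False, by the same count on the reduced clause set, 2 assignments work.
Total: 1 + 2 = 3.

3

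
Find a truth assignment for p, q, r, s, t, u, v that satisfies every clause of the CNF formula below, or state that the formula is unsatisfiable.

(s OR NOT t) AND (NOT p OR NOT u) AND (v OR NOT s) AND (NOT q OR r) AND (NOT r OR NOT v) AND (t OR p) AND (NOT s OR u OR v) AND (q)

The clause (q) is unit, so q = true.
The clause (r) is unit, so r = true.
The clause (NOT v) is unit, so v = false.
The clause (NOT s) is unit, so s = false.
The clause (NOT t) is unit, so t = false.
The clause (p) is unit, so p = true.
The clause (NOT u) is unit, so u = false.
Every clause now holds.

p ↦ true,  q ↦ true,  r ↦ true,  s ↦ false,  t ↦ false,  u ↦ false,  v ↦ false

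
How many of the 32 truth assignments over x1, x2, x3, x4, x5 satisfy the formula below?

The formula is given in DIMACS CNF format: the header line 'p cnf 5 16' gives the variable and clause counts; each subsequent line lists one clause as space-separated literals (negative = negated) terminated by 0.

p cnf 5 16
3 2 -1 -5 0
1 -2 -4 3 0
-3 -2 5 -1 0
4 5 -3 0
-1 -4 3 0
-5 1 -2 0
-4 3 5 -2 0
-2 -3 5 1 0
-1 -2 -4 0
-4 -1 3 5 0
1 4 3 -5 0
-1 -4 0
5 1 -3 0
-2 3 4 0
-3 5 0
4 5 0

6

There are 2^5 = 32 truth assignments over (x1, x2, x3, x4, x5).
Split on x5. With x5 = True, the clauses containing x5 are satisfied and ¬x5 drops from the rest; 5 of the 2^4 = 16 assignments to the other variables satisfy what remains.
With x5 = False, by the same count on the reduced clause set, 1 assignment works.
(One model: x1=F, x2=F, x3=F, x4=T, x5=F.)
Total: 5 + 1 = 6.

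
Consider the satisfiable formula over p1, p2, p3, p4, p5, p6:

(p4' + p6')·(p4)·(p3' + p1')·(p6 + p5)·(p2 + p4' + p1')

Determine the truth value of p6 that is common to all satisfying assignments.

False

Suppose p6 = 1.
The clause (p4') is unit, so p4 = 0.
That conflicts with the unit clause (p4).
So every satisfying assignment has p6 = False.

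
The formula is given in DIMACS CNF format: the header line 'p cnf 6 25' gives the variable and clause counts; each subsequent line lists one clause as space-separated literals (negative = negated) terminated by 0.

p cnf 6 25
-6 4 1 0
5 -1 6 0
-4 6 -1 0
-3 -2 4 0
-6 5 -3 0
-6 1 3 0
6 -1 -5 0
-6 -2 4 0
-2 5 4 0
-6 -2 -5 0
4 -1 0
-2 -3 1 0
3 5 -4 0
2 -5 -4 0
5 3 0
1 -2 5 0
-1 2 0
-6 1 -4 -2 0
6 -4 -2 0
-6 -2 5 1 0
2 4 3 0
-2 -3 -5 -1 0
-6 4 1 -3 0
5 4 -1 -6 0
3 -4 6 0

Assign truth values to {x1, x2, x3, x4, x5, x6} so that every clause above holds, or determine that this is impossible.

x1: False; x2: False; x3: True; x4: False; x5: True; x6: False

Try x4 = False.
From the singleton clause (¬x1), x1 = False.
From the singleton clause (¬x6), x6 = False.
Try x3 = True.
From the singleton clause (¬x2), x2 = False.
All clauses hold; x5 can take either value.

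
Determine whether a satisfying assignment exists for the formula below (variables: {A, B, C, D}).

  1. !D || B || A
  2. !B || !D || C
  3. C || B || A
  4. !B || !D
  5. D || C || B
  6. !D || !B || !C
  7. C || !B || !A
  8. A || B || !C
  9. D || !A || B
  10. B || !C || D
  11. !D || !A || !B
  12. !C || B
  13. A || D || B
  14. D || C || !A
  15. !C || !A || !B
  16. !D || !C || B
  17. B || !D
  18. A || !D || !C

Satisfiable

Case B = true:
The clause (!D) is unit, so D = false.
Case C = false:
The clause (!A) is unit, so A = false.
All clauses are satisfied.
A satisfying assignment: A=false, B=true, C=false, D=false.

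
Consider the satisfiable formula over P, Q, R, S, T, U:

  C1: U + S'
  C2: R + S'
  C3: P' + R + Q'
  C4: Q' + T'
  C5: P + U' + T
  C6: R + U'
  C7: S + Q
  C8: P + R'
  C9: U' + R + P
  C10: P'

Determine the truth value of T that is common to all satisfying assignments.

False

Suppose T = 1.
(Q') alone gives Q = 0.
(S) alone gives S = 1.
(U) alone gives U = 1.
(R) alone gives R = 1.
(P) alone gives P = 1.
But (P') is also a unit clause — contradiction.
So every satisfying assignment has T = False.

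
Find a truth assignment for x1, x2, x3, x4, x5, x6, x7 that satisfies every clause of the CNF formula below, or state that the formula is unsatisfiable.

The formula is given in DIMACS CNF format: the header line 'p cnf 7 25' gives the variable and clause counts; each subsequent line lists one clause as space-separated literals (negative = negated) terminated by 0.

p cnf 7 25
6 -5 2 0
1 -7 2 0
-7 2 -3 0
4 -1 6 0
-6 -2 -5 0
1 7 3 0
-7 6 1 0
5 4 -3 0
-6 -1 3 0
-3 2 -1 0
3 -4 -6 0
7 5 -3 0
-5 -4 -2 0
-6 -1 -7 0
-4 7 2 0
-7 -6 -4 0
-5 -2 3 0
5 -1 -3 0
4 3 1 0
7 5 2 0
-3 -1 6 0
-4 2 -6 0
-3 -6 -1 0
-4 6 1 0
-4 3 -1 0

Suppose x6 = True.
Suppose x2 = False.
From the singleton clause (¬x4), x4 = False.
Suppose x1 = False.
From the singleton clause (¬x7), x7 = False.
From the singleton clause (x3), x3 = True.
From the singleton clause (x5), x5 = True.
All clauses are satisfied.

x1 ↦ False; x2 ↦ False; x3 ↦ True; x4 ↦ False; x5 ↦ True; x6 ↦ True; x7 ↦ False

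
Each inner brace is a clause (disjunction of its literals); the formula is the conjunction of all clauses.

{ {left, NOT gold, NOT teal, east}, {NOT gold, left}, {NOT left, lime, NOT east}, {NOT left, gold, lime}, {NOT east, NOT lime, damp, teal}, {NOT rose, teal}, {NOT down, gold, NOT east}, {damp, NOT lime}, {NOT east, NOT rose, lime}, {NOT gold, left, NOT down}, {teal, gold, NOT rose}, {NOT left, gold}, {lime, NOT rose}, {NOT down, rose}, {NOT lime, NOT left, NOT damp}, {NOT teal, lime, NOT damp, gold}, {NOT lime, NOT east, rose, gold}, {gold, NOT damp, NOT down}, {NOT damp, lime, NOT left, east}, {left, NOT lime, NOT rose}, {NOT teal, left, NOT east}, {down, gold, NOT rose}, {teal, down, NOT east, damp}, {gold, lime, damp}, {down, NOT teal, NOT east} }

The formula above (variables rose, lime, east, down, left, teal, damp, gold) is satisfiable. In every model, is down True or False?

Suppose down = true.
Unit clause (rose) forces rose = true.
Unit clause (teal) forces teal = true.
Unit clause (lime) forces lime = true.
Unit clause (damp) forces damp = true.
Unit clause (NOT left) forces left = false.
That conflicts with the unit clause (left).
So every satisfying assignment has down = False.

False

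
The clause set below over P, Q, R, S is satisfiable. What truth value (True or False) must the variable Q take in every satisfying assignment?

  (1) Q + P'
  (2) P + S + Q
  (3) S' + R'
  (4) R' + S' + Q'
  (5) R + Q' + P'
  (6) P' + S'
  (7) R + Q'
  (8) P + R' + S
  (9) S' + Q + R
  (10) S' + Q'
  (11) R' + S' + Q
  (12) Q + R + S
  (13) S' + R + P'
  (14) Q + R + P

True

Suppose Q = 0.
The clause (P') is unit, so P = 0.
The clause (S) is unit, so S = 1.
The clause (R') is unit, so R = 0.
That conflicts with the unit clause (R).
So every satisfying assignment has Q = True.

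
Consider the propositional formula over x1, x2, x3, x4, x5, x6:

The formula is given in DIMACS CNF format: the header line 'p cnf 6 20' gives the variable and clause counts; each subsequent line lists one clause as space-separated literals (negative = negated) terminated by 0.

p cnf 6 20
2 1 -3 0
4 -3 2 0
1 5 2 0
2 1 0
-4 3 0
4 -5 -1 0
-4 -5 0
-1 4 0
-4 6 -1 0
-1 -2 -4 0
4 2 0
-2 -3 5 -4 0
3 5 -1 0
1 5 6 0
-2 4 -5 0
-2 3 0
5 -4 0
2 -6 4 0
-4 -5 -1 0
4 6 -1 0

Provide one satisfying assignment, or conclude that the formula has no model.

Suppose x2 = True.
Unit clause (x3) forces x3 = True.
Suppose x4 = False.
Unit clause (¬x1) forces x1 = False.
Unit clause (¬x5) forces x5 = False.
Unit clause (x6) forces x6 = True.
This assignment satisfies each clause.

x1=False,  x2=True,  x3=True,  x4=False,  x5=False,  x6=True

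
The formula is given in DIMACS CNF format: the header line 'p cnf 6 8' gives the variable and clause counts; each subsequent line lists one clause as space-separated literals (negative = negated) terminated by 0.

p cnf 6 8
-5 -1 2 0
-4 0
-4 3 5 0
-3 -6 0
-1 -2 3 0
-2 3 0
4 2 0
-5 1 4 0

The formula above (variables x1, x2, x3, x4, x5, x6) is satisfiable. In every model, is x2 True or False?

Suppose x2 = False.
The clause (¬x4) is unit, so x4 = False.
That conflicts with the unit clause (x4).
So every satisfying assignment has x2 = True.

True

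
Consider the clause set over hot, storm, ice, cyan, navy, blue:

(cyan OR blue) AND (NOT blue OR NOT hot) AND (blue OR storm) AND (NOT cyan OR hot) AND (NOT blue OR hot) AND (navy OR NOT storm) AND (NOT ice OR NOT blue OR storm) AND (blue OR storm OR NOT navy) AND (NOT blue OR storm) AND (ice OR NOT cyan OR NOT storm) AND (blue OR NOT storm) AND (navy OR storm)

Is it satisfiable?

No

Case cyan = true:
From the singleton clause (hot), hot = true.
From the singleton clause (NOT blue), blue = false.
From the singleton clause (storm), storm = true.
But (NOT storm) is also a unit clause — contradiction.
That branch fails; take cyan = false instead.
From the singleton clause (blue), blue = true.
From the singleton clause (NOT hot), hot = false.
But (hot) is also a unit clause — contradiction.
Neither cyan = true nor cyan = false works.
No assignment satisfies every clause.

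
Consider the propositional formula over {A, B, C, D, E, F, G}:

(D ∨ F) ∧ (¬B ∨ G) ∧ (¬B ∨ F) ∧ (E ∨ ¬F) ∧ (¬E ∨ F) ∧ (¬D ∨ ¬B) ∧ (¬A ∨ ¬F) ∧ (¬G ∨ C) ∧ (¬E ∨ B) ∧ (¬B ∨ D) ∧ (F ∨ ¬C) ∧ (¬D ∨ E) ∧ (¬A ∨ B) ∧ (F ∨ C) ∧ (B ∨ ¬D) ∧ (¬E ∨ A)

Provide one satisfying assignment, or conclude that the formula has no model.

Suppose D = True.
(¬B) alone gives B = False.
Now (B) is unsatisfied and unit — conflict.
That branch fails; take D = False instead.
(F) alone gives F = True.
(E) alone gives E = True.
(¬A) alone gives A = False.
Now (A) is unsatisfied and unit — conflict.
Neither D = True nor D = False works.

UNSATISFIABLE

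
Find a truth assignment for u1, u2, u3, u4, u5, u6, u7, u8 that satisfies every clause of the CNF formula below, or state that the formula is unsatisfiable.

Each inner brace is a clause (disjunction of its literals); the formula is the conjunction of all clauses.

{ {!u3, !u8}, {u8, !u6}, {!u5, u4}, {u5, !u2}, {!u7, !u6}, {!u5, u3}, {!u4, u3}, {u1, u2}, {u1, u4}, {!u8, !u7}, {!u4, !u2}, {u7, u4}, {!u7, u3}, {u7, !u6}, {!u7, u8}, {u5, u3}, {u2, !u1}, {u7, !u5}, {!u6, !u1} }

UNSATISFIABLE

Suppose u3 = false.
(!u5) alone gives u5 = false.
Now (u5) is unsatisfied and unit — conflict.
That branch fails; take u3 = true instead.
(!u8) alone gives u8 = false.
(!u6) alone gives u6 = false.
(!u7) alone gives u7 = false.
(u4) alone gives u4 = true.
(!u2) alone gives u2 = false.
(u1) alone gives u1 = true.
Now (!u1) is unsatisfied and unit — conflict.
Either choice for u3 ends in contradiction.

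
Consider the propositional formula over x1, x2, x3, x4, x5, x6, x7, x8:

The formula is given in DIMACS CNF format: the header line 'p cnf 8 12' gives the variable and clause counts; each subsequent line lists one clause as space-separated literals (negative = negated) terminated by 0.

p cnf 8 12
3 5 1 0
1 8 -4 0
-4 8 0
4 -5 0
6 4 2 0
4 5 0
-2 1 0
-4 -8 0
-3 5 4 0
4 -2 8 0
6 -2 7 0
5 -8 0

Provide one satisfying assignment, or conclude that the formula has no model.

Case x4 = False:
Unit clause (¬x5) forces x5 = False.
But (x5) is also a unit clause — contradiction.
Undo x4 and try x4 = True.
Unit clause (x8) forces x8 = True.
But (¬x8) is also a unit clause — contradiction.
Both values of x4 lead to a conflict.

UNSATISFIABLE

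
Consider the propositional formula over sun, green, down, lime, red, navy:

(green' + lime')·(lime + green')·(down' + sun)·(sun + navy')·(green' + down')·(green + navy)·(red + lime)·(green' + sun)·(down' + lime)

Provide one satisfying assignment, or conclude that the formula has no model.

Suppose green = 0.
The clause (navy) is unit, so navy = 1.
The clause (sun) is unit, so sun = 1.
Suppose red = 1.
Suppose down = 0.
Every clause is now satisfied; lime is unconstrained.

sun: 1,  green: 0,  down: 0,  lime: 0,  red: 1,  navy: 1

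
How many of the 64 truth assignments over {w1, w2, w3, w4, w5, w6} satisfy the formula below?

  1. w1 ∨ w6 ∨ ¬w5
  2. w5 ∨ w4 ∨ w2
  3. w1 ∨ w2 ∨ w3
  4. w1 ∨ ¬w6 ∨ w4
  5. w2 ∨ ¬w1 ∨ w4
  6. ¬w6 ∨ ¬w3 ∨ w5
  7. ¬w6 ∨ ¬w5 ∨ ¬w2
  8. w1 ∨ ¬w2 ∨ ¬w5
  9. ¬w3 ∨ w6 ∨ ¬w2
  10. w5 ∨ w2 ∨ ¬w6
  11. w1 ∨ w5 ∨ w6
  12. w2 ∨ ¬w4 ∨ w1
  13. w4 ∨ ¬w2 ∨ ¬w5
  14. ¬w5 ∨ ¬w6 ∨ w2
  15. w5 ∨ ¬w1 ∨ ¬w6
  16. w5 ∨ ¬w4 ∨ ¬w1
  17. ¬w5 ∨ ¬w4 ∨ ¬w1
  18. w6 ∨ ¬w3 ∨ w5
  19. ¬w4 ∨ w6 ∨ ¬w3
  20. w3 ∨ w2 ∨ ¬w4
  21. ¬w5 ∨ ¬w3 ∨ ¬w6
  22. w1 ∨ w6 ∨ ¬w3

2

There are 2^6 = 64 truth assignments over (w1, w2, w3, w4, w5, w6).
Split on w4. With w4 = True, the clauses containing w4 are satisfied and ¬w4 drops from the rest; 1 of the 2^5 = 32 assignments to the other variables satisfy what remains.
With w4 = False, by the same count on the reduced clause set, 1 assignment works.
(One model: w1=F, w2=T, w3=F, w4=T, w5=F, w6=T.)
Total: 1 + 1 = 2.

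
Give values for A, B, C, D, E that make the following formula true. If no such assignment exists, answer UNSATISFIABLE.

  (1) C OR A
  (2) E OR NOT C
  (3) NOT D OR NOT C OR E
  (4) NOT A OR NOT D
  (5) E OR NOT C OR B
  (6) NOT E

The clause (NOT E) is unit, so E = false.
The clause (NOT C) is unit, so C = false.
The clause (A) is unit, so A = true.
The clause (NOT D) is unit, so D = false.
Every clause is now satisfied; B is unconstrained.

A: true, B: false, C: false, D: false, E: false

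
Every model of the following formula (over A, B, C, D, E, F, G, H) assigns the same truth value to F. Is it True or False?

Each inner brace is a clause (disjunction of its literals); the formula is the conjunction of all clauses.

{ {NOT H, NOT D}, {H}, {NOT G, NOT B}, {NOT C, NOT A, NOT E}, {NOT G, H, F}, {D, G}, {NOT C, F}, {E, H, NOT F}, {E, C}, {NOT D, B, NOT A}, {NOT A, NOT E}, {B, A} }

Suppose F = false.
(H) alone gives H = true.
(NOT D) alone gives D = false.
(G) alone gives G = true.
(NOT B) alone gives B = false.
(NOT C) alone gives C = false.
(E) alone gives E = true.
(NOT A) alone gives A = false.
But (A) is also a unit clause — contradiction.
So every satisfying assignment has F = True.

True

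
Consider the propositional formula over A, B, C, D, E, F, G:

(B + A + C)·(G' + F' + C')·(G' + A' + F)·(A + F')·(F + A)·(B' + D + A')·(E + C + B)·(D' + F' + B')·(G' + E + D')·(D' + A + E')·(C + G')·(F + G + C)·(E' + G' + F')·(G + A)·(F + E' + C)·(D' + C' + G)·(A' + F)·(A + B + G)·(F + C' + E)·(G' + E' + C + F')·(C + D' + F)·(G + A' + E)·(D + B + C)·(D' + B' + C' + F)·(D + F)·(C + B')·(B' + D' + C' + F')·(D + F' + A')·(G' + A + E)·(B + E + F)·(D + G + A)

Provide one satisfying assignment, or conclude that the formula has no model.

Try A = 1.
The clause (F) is unit, so F = 1.
The clause (D) is unit, so D = 1.
The clause (B') is unit, so B = 0.
Try G = 0.
The clause (C') is unit, so C = 0.
The clause (E) is unit, so E = 1.
All clauses are satisfied.

A: 1, B: 0, C: 0, D: 1, E: 1, F: 1, G: 0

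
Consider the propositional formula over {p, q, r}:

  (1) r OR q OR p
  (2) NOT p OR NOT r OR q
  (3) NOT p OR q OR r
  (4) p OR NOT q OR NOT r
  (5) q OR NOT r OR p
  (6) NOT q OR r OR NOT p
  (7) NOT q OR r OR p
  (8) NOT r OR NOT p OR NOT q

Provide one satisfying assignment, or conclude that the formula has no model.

UNSATISFIABLE

Try r = true.
Try p = false.
(NOT q) alone gives q = false.
That conflicts with the unit clause (q).
That branch fails; take p = true instead.
(q) alone gives q = true.
That conflicts with the unit clause (NOT q).
Either choice for p ends in contradiction.
That branch fails; take r = false instead.
Try q = true.
(NOT p) alone gives p = false.
That conflicts with the unit clause (p).
That branch fails; take q = false instead.
(p) alone gives p = true.
That conflicts with the unit clause (NOT p).
Either choice for q ends in contradiction.
Either choice for r ends in contradiction.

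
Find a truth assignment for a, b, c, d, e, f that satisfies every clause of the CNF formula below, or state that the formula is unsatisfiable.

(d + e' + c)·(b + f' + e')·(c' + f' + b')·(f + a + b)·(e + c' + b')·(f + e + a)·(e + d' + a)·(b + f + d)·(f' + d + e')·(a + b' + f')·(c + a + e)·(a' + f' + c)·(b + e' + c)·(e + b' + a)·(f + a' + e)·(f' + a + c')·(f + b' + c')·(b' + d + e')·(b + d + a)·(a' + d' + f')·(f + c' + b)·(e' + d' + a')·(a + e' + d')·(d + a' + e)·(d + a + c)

UNSATISFIABLE

Branch on d: set d = 1.
Branch on e: set e = 1.
From the singleton clause (a'), a = 0.
That conflicts with the unit clause (a).
So e must be the other value — set e = 0.
From the singleton clause (a), a = 1.
From the singleton clause (f), f = 1.
That conflicts with the unit clause (f').
Either choice for e ends in contradiction.
So d must be the other value — set d = 0.
Branch on e: set e = 0.
From the singleton clause (a'), a = 0.
From the singleton clause (f), f = 1.
From the singleton clause (b'), b = 0.
That conflicts with the unit clause (b).
So e must be the other value — set e = 1.
From the singleton clause (c), c = 1.
From the singleton clause (f'), f = 0.
From the singleton clause (b), b = 1.
That conflicts with the unit clause (b').
Either choice for e ends in contradiction.
Either choice for d ends in contradiction.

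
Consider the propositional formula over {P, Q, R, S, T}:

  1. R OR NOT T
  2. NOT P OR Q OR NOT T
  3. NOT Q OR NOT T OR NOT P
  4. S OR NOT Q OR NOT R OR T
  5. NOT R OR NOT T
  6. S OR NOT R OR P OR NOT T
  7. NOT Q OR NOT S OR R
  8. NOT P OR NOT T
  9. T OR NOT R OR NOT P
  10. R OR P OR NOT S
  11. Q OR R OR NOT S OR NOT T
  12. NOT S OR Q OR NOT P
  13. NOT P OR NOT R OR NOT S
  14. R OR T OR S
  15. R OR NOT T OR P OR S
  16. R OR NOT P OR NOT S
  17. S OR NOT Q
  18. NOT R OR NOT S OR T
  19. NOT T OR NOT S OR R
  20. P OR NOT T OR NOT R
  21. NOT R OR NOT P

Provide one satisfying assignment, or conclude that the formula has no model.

Suppose R = true.
Unit clause (NOT T) forces T = false.
Unit clause (NOT P) forces P = false.
Unit clause (NOT S) forces S = false.
Unit clause (NOT Q) forces Q = false.
This assignment satisfies each clause.

P ↦ false,  Q ↦ false,  R ↦ true,  S ↦ false,  T ↦ false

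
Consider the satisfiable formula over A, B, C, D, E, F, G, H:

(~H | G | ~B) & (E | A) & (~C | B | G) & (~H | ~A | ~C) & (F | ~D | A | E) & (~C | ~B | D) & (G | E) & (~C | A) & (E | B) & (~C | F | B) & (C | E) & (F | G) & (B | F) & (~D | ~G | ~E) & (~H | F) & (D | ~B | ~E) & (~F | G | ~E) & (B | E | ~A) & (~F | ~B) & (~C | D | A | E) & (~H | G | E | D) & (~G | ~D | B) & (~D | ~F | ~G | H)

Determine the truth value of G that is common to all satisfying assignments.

True

Suppose G = 0.
(E) alone gives E = 1.
(F) alone gives F = 1.
But (~F) is also a unit clause — contradiction.
So every satisfying assignment has G = True.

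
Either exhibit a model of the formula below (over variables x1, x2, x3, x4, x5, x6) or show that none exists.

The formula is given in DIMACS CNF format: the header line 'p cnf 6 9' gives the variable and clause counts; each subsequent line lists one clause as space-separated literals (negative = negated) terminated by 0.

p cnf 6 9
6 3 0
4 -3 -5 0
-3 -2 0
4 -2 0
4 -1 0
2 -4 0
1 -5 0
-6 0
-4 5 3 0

x1=False, x2=False, x3=True, x4=False, x5=False, x6=False

Unit clause (¬x6) forces x6 = False.
Unit clause (x3) forces x3 = True.
Unit clause (¬x2) forces x2 = False.
Unit clause (¬x4) forces x4 = False.
Unit clause (¬x5) forces x5 = False.
Unit clause (¬x1) forces x1 = False.
This assignment satisfies each clause.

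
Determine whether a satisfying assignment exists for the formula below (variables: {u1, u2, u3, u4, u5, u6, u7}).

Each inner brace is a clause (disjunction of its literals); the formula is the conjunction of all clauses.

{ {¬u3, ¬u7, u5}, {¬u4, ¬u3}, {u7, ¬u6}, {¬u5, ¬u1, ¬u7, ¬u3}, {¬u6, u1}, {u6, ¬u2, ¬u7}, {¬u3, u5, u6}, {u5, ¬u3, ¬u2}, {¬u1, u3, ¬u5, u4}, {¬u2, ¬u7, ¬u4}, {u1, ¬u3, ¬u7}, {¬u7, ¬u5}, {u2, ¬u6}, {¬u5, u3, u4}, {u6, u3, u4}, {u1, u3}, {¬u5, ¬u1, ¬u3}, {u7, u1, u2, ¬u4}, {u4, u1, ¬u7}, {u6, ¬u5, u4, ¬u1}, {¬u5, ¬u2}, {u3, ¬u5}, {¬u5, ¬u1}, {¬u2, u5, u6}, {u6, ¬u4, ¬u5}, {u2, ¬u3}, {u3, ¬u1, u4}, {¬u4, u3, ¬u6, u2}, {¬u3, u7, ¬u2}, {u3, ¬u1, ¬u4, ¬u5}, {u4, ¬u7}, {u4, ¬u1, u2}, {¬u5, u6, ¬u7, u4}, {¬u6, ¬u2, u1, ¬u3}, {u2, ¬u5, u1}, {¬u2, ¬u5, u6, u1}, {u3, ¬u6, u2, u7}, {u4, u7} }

Try u4 = True.
Unit clause (¬u3) forces u3 = False.
Unit clause (u1) forces u1 = True.
Unit clause (¬u5) forces u5 = False.
Try u7 = True.
Unit clause (¬u2) forces u2 = False.
Unit clause (¬u6) forces u6 = False.
Every clause now holds.
A satisfying assignment: u1=True, u2=False, u3=False, u4=True, u5=False, u6=False, u7=True.

Yes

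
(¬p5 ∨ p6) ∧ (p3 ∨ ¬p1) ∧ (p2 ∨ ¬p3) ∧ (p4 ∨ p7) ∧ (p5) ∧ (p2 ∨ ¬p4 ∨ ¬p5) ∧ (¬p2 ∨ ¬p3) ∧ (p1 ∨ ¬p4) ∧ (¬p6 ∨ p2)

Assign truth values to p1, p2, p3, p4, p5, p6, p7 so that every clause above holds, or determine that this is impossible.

p1=False, p2=True, p3=False, p4=False, p5=True, p6=True, p7=True

From the singleton clause (p5), p5 = True.
From the singleton clause (p6), p6 = True.
From the singleton clause (p2), p2 = True.
From the singleton clause (¬p3), p3 = False.
From the singleton clause (¬p1), p1 = False.
From the singleton clause (¬p4), p4 = False.
From the singleton clause (p7), p7 = True.
All clauses are satisfied.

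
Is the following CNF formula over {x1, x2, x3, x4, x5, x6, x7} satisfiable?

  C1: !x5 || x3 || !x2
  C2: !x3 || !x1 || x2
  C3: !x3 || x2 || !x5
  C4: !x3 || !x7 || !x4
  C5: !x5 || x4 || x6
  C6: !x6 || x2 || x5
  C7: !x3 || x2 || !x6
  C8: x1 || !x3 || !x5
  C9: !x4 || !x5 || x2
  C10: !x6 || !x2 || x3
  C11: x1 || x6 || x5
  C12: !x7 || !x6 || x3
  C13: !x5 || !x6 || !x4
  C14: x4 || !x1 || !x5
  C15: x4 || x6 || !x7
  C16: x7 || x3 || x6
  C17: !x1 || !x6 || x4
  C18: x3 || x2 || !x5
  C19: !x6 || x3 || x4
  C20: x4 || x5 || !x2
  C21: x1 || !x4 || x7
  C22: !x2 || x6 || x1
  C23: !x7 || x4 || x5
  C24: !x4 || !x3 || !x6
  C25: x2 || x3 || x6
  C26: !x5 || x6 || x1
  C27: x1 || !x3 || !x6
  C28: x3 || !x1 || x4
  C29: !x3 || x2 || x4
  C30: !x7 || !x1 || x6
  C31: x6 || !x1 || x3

Yes

Try x5 = true.
Try x3 = true.
Unit clause (x2) forces x2 = true.
Unit clause (x1) forces x1 = true.
Unit clause (x4) forces x4 = true.
Unit clause (!x7) forces x7 = false.
Unit clause (!x6) forces x6 = false.
This assignment satisfies each clause.
A satisfying assignment: x1: true,  x2: true,  x3: true,  x4: true,  x5: true,  x6: false,  x7: false.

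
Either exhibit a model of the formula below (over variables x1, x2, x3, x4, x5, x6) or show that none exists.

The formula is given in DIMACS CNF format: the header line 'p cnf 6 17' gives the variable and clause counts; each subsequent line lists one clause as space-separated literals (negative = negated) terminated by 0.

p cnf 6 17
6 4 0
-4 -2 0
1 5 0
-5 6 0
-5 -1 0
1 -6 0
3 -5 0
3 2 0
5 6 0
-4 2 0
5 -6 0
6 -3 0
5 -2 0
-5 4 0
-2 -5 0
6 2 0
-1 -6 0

UNSATISFIABLE

Suppose x6 = True.
From the singleton clause (x1), x1 = True.
That conflicts with the unit clause (¬x1).
Undo x6 and try x6 = False.
From the singleton clause (x4), x4 = True.
From the singleton clause (¬x2), x2 = False.
That conflicts with the unit clause (x2).
Either choice for x6 ends in contradiction.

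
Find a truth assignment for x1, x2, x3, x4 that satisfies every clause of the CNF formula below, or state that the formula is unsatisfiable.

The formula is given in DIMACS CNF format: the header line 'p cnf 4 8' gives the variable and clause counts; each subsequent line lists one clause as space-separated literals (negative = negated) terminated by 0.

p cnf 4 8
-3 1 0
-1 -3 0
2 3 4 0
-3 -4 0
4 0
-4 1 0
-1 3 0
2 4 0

The clause (x4) is unit, so x4 = True.
The clause (¬x3) is unit, so x3 = False.
The clause (x1) is unit, so x1 = True.
That conflicts with the unit clause (¬x1).

UNSATISFIABLE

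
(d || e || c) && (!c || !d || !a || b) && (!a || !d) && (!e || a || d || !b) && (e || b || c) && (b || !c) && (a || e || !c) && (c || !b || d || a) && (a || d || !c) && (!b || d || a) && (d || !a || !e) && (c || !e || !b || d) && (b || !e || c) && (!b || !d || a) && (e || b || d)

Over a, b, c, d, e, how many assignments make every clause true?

1

There are 2^5 = 32 truth assignments over (a, b, c, d, e).
Split on a. With a = true, the clauses containing a are satisfied and !a drops from the rest; 1 of the 2^4 = 16 assignments to the other variables satisfy what remains.
With a = false, by the same count on the reduced clause set, 0 assignments work.
Total: 1 + 0 = 1.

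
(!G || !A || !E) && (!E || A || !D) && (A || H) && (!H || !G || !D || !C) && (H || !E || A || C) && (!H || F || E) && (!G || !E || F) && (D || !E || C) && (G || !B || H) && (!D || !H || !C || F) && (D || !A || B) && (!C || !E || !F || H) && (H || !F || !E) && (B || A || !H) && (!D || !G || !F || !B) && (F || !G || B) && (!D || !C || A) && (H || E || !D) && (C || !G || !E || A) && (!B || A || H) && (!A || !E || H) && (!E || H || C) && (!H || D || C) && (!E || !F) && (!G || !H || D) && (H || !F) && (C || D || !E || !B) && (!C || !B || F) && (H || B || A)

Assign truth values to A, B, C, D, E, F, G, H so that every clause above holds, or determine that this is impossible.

Branch on A: set A = true.
Branch on G: set G = true.
From the singleton clause (!E), E = false.
Branch on H: set H = false.
From the singleton clause (!D), D = false.
From the singleton clause (B), B = true.
From the singleton clause (!F), F = false.
From the singleton clause (!C), C = false.
All clauses are satisfied.

A=true, B=true, C=false, D=false, E=false, F=false, G=true, H=false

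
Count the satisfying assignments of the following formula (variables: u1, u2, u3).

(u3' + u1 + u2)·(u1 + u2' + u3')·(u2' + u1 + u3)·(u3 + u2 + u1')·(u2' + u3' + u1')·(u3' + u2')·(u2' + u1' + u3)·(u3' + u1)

There are 2^3 = 8 truth assignments over (u1, u2, u3).
Check each against the 8 clauses (columns in the order u1, u2, u3):
  F F F  ✓ satisfies all
  F F T  ✗ fails (u3' + u1 + u2)
  F T F  ✗ fails (u2' + u1 + u3)
  F T T  ✗ fails (u1 + u2' + u3')
  T F F  ✗ fails (u3 + u2 + u1')
  T F T  ✓ satisfies all
  T T F  ✗ fails (u2' + u1' + u3)
  T T T  ✗ fails (u2' + u3' + u1')
2 of the 8 rows are models.

2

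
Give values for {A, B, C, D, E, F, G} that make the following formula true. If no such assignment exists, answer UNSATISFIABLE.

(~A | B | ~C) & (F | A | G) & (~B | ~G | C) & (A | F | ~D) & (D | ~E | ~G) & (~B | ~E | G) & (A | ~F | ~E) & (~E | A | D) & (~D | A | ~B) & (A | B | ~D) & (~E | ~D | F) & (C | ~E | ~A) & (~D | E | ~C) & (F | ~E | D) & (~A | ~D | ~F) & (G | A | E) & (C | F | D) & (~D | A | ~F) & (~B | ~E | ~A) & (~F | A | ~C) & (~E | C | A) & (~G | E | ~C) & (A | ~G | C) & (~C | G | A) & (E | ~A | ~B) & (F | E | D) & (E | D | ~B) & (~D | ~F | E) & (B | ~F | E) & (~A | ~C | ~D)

Case A = 1:
Case B = 0:
(~C) alone gives C = 0.
(~E) alone gives E = 0.
(~F) alone gives F = 0.
(D) alone gives D = 1.
Every clause is now satisfied; G is unconstrained.

A=1, B=0, C=0, D=1, E=0, F=0, G=0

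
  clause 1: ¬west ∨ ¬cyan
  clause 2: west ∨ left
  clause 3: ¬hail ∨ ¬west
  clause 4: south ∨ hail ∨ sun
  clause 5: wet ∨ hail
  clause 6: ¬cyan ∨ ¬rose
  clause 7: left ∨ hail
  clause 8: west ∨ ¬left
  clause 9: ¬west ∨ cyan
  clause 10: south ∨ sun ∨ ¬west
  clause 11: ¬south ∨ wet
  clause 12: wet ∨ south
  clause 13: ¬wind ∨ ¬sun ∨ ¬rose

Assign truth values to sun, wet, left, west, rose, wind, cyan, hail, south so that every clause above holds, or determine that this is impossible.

UNSATISFIABLE

Try west = False.
From the singleton clause (left), left = True.
But (¬left) is also a unit clause — contradiction.
So west must be the other value — set west = True.
From the singleton clause (¬cyan), cyan = False.
But (cyan) is also a unit clause — contradiction.
Neither west = True nor west = False works.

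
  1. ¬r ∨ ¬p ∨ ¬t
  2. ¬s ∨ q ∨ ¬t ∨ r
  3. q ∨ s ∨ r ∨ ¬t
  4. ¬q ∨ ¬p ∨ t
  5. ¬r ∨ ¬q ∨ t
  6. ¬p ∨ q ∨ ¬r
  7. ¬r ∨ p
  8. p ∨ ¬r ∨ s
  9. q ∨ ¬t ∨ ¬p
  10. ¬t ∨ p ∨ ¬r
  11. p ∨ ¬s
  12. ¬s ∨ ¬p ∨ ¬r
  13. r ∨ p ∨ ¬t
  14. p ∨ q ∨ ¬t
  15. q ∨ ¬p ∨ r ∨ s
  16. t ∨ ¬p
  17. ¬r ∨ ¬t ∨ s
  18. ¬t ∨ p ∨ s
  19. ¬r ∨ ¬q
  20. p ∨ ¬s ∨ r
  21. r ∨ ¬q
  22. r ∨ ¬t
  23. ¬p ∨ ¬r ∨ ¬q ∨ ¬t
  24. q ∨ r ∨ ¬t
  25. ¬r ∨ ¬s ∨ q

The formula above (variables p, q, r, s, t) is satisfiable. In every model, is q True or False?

False

Suppose q = True.
Unit clause (¬r) forces r = False.
Now (r) is unsatisfied and unit — conflict.
So every satisfying assignment has q = False.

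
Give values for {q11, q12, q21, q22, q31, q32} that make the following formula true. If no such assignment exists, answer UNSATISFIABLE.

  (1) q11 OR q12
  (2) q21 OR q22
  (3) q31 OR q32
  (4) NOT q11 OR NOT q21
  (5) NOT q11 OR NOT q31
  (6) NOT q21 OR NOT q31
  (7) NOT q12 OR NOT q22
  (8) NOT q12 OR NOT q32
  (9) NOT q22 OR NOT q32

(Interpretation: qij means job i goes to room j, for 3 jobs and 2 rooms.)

UNSATISFIABLE

Suppose q11 = true.
(NOT q21) alone gives q21 = false.
(q22) alone gives q22 = true.
(NOT q31) alone gives q31 = false.
(q32) alone gives q32 = true.
But (NOT q32) is also a unit clause — contradiction.
That branch fails; take q11 = false instead.
(q12) alone gives q12 = true.
(NOT q22) alone gives q22 = false.
(q21) alone gives q21 = true.
(NOT q31) alone gives q31 = false.
(q32) alone gives q32 = true.
But (NOT q32) is also a unit clause — contradiction.
Either choice for q11 ends in contradiction.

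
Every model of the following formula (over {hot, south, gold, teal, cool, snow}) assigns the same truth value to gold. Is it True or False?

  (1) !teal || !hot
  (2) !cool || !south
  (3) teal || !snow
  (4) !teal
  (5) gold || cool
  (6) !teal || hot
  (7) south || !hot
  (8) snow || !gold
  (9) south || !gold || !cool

False

Suppose gold = true.
Unit clause (!teal) forces teal = false.
Unit clause (!snow) forces snow = false.
Now (snow) is unsatisfied and unit — conflict.
So every satisfying assignment has gold = False.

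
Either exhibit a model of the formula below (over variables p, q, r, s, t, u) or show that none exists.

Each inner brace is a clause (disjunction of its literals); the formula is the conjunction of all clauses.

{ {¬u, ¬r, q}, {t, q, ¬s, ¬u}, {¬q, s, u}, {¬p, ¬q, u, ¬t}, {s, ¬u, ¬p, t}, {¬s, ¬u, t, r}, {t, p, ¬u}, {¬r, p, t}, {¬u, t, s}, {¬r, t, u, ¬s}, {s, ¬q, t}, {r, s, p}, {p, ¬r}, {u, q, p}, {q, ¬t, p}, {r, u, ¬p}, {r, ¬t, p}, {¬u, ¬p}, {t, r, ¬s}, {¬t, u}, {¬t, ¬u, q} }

p ↦ True; q ↦ False; r ↦ True; s ↦ False; t ↦ False; u ↦ False

Branch on p: set p = True.
The clause (¬u) is unit, so u = False.
The clause (r) is unit, so r = True.
The clause (¬t) is unit, so t = False.
The clause (¬s) is unit, so s = False.
The clause (¬q) is unit, so q = False.
This assignment satisfies each clause.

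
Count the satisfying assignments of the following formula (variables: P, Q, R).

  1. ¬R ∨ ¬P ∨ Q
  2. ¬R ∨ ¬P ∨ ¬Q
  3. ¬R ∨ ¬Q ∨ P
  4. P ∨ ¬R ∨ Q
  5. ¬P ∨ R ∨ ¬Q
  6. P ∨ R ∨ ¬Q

There are 2^3 = 8 truth assignments over (P, Q, R).
Check each against the 6 clauses (columns in the order P, Q, R):
  F F F  ✓ satisfies all
  F F T  ✗ fails (P ∨ ¬R ∨ Q)
  F T F  ✗ fails (P ∨ R ∨ ¬Q)
  F T T  ✗ fails (¬R ∨ ¬Q ∨ P)
  T F F  ✓ satisfies all
  T F T  ✗ fails (¬R ∨ ¬P ∨ Q)
  T T F  ✗ fails (¬P ∨ R ∨ ¬Q)
  T T T  ✗ fails (¬R ∨ ¬P ∨ ¬Q)
2 of the 8 rows are models.

2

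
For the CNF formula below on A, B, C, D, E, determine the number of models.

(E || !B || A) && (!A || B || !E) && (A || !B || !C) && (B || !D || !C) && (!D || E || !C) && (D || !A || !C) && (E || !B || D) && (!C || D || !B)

14

There are 2^5 = 32 truth assignments over (A, B, C, D, E).
Split on E. With E = true, the clauses containing E are satisfied and !E drops from the rest; 8 of the 2^4 = 16 assignments to the other variables satisfy what remains.
With E = false, by the same count on the reduced clause set, 6 assignments work.
(One model: A=F, B=F, C=F, D=F, E=F.)
Total: 8 + 6 = 14.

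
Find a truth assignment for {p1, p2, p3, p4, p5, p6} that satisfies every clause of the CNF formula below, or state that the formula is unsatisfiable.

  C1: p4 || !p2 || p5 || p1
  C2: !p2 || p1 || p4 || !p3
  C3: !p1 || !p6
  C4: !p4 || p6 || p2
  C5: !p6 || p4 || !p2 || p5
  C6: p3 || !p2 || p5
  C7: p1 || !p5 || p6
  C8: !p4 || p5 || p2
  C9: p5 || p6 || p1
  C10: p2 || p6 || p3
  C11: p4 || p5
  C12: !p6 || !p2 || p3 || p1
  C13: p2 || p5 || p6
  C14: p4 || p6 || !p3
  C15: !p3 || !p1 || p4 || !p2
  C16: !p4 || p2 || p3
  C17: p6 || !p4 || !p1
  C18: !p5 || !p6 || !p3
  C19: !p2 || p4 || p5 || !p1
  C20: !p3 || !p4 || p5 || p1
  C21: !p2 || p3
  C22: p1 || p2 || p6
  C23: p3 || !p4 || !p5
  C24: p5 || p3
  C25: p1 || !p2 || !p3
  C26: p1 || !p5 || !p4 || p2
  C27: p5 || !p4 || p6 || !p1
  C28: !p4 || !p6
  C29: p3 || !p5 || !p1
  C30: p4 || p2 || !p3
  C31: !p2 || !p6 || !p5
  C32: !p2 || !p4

p1 ↦ false,  p2 ↦ false,  p3 ↦ false,  p4 ↦ false,  p5 ↦ true,  p6 ↦ true

Case p1 = false:
Case p5 = true:
(p6) alone gives p6 = true.
(!p3) alone gives p3 = false.
(!p2) alone gives p2 = false.
(!p4) alone gives p4 = false.
All clauses are satisfied.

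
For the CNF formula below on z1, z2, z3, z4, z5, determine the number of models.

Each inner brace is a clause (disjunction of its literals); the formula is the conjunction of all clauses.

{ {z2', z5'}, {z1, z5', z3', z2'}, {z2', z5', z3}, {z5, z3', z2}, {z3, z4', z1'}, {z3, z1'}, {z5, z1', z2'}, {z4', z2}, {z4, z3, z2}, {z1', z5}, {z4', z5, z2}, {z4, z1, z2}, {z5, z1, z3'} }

There are 2^5 = 32 truth assignments over (z1, z2, z3, z4, z5).
Split on z4. With z4 = 1, the clauses containing z4 are satisfied and z4' drops from the rest; 1 of the 2^4 = 16 assignments to the other variables satisfy what remains.
With z4 = 0, by the same count on the reduced clause set, 2 assignments work.
(One model: z1=F, z2=T, z3=F, z4=F, z5=F.)
Total: 1 + 2 = 3.

3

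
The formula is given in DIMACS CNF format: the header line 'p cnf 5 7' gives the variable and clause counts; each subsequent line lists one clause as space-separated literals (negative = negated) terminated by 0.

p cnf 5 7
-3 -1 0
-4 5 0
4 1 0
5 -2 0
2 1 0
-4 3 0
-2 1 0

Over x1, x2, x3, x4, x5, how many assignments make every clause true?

There are 2^5 = 32 truth assignments over (x1, x2, x3, x4, x5).
Split on x5. With x5 = True, the clauses containing x5 are satisfied and ¬x5 drops from the rest; 2 of the 2^4 = 16 assignments to the other variables satisfy what remains.
With x5 = False, by the same count on the reduced clause set, 1 assignment works.
(One model: x1=T, x2=F, x3=F, x4=F, x5=F.)
Total: 2 + 1 = 3.

3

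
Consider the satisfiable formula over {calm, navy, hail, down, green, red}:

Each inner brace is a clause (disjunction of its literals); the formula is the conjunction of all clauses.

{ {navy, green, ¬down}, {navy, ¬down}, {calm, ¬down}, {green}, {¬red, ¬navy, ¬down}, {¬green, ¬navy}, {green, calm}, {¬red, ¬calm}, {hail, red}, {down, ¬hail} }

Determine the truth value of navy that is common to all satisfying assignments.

Suppose navy = True.
From the singleton clause (green), green = True.
But (¬green) is also a unit clause — contradiction.
So every satisfying assignment has navy = False.

False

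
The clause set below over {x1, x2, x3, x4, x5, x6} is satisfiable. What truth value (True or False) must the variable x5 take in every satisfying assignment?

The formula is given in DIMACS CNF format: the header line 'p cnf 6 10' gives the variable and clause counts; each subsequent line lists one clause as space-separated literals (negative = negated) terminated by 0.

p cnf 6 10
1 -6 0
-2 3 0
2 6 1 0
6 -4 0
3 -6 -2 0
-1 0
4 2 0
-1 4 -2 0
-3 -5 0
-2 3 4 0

False

Suppose x5 = True.
(¬x1) alone gives x1 = False.
(¬x6) alone gives x6 = False.
(x2) alone gives x2 = True.
(x3) alone gives x3 = True.
But (¬x3) is also a unit clause — contradiction.
So every satisfying assignment has x5 = False.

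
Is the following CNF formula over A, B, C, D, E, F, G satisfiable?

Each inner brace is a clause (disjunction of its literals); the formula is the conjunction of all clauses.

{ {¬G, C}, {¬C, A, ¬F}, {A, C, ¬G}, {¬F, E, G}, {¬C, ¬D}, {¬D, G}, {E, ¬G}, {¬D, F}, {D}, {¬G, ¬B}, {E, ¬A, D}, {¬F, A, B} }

Unsatisfiable

The clause (D) is unit, so D = True.
The clause (¬C) is unit, so C = False.
The clause (¬G) is unit, so G = False.
But (G) is also a unit clause — contradiction.
No assignment satisfies every clause.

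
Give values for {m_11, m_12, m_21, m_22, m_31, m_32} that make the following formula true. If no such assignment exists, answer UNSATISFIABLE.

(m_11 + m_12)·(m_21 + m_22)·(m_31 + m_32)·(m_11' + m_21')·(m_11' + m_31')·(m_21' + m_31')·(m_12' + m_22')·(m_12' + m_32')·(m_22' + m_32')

UNSATISFIABLE

Suppose m_11 = 1.
The clause (m_21') is unit, so m_21 = 0.
The clause (m_22) is unit, so m_22 = 1.
The clause (m_31') is unit, so m_31 = 0.
The clause (m_32) is unit, so m_32 = 1.
Now (m_32') is unsatisfied and unit — conflict.
Undo m_11 and try m_11 = 0.
The clause (m_12) is unit, so m_12 = 1.
The clause (m_22') is unit, so m_22 = 0.
The clause (m_21) is unit, so m_21 = 1.
The clause (m_31') is unit, so m_31 = 0.
The clause (m_32) is unit, so m_32 = 1.
Now (m_32') is unsatisfied and unit — conflict.
Neither m_11 = 1 nor m_11 = 0 works.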